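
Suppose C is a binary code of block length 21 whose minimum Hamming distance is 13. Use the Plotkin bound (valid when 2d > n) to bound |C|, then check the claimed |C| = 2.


Plotkin bound M ≤ 4; given |C| = 2 ≤ bound (satisfied).

Check applicability: 2d = 26, n = 21.
2d − n = 5 > 0, so Plotkin applies.
Compute d/(2d−n) = 13/5 ≈ 2.6000.
⌊d/(2d−n)⌋ = 2.
Plotkin bound: M ≤ 2·2 = 4.
Given |C| = 2, check: satisfied.
This |C| is below the Plotkin bound.


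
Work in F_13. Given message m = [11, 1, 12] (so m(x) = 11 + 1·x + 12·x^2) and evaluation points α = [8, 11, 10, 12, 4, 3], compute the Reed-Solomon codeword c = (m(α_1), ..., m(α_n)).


c = [7, 5, 12, 9, 12, 5]

Message polynomial: m(x) = 11 + 1·x + 12·x^2 (mod 13).
For each evaluation point α_i, compute m(α_i) mod 13:
  α_1 = 8: Horner steps 12 → 6 → 7, so m(8) = 7.
  α_2 = 11: Horner steps 12 → 3 → 5, so m(11) = 5.
  α_3 = 10: Horner steps 12 → 4 → 12, so m(10) = 12.
  α_4 = 12: Horner steps 12 → 2 → 9, so m(12) = 9.
  α_5 = 4: Horner steps 12 → 10 → 12, so m(4) = 12.
  α_6 = 3: Horner steps 12 → 11 → 5, so m(3) = 5.
Codeword c = [7, 5, 12, 9, 12, 5] ∈ F_13^6.


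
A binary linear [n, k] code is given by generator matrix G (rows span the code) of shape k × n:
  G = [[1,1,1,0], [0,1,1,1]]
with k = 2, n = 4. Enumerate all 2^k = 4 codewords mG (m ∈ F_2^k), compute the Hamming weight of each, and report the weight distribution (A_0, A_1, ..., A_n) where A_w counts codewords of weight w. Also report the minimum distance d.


Weight distribution: A_0 = 1, A_2 = 1, A_3 = 2. Minimum distance d = 2.

Enumerate all 2^2 = 4 messages m ∈ F_2^2.
For each, compute codeword c = mG in F_2^4, then tally its weight.
  m = 00 → c = 0000, weight = 0.
  m = 10 → c = 1110, weight = 3.
  m = 01 → c = 0111, weight = 3.
  m = 11 → c = 1001, weight = 2.
Tally weights:
  weight 0: 1 codewords.
  weight 2: 1 codewords.
  weight 3: 2 codewords.
Minimum distance d = smallest w > 0 with A_w > 0 = 2.
Sanity: Σ A_w = 4 = 2^2 = 4 ✓.


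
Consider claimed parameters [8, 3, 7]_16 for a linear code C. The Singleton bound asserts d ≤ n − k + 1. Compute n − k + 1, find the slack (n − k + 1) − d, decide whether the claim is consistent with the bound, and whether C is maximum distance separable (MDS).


Singleton RHS = n − k + 1 = 6, slack = -1, bound violated (no such code; not MDS).

Singleton bound: d ≤ n − k + 1.
Here n = 8, k = 3, so n − k + 1 = 6.
Given d = 7, check d ≤ 6: NO.
Slack = (n − k + 1) − d = -1.
The slack is negative: d = 7 exceeds n − k + 1 = 6 by 1, so the Singleton bound is violated and no linear [8, 3, 7]_16 code can exist. In particular it is not MDS (MDS requires d = n − k + 1 exactly).
Description: the claimed parameters are [8, 3, 7]_16; such a code would be impossible (violates the Singleton bound).


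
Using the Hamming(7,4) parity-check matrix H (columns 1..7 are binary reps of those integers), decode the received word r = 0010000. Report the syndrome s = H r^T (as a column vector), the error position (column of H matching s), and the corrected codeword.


s = (0, 1, 1)^T, error position = 3, corrected codeword c = 0000000

Compute s = H r^T mod 2 one row at a time:
  s_1 = 0 + 0 + 0 + 0 = 0 ≡ 0 (mod 2).
  s_2 = 0 + 1 + 0 + 0 = 1 ≡ 1 (mod 2).
  s_3 = 0 + 1 + 0 + 0 = 1 ≡ 1 (mod 2).
s = (0, 1, 1)^T — this equals column 3 of H (binary 011), so error is at position 3.
Correct: flip bit 3 of r = 0010000 to get c = 0000000.


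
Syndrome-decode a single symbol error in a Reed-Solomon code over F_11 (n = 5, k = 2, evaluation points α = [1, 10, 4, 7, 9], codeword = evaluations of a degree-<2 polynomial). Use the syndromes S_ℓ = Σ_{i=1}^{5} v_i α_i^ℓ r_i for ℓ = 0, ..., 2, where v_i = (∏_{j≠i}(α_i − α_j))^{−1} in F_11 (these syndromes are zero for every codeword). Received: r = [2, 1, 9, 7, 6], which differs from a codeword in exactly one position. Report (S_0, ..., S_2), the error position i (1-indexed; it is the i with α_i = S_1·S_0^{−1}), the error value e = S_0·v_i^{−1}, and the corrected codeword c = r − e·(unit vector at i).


S = (10, 4, 6), error at position 4, error magnitude e = 2, c = [2, 1, 9, 5, 6].

Step 1: column multipliers v_i = (∏_{j≠i}(α_i − α_j))^{−1} mod 11.
  i = 1 (α = 1): (1−10)(1−4)(1−7)(1−9) = (−9)·(−3)·(−6)·(−8) = 1296 ≡ 9, so v_1 = 9^{−1} = 5 (mod 11).
  i = 2 (α = 10): (10−1)(10−4)(10−7)(10−9) = 9·6·3·1 = 162 ≡ 8, so v_2 = 8^{−1} = 7 (mod 11).
  i = 3 (α = 4): (4−1)(4−10)(4−7)(4−9) = 3·(−6)·(−3)·(−5) = −270 ≡ 5, so v_3 = 5^{−1} = 9 (mod 11).
  i = 4 (α = 7): (7−1)(7−10)(7−4)(7−9) = 6·(−3)·3·(−2) = 108 ≡ 9, so v_4 = 9^{−1} = 5 (mod 11).
  i = 5 (α = 9): (9−1)(9−10)(9−4)(9−7) = 8·(−1)·5·2 = −80 ≡ 8, so v_5 = 8^{−1} = 7 (mod 11).
  v = [5, 7, 9, 5, 7].
Step 2: syndromes of r = [2, 1, 9, 7, 6] (all sums mod 11).
  S_0 = Σ v_i r_i = 5·2 + 7·1 + 9·9 + 5·7 + 7·6 = 175 ≡ 10.
  S_1 = Σ v_i α_i r_i = 5·1·2 + 7·10·1 + 9·4·9 + 5·7·7 + 7·9·6 = 1027 ≡ 4.
  α_i^2 mod 11 = [1, 1, 5, 5, 4].
  S_2 = Σ v_i α_i^2 r_i = 5·1·2 + 7·1·1 + 9·5·9 + 5·5·7 + 7·4·6 = 765 ≡ 6.
  S = (10, 4, 6) ≠ 0, so r is not a codeword (an error is present).
Step 3: locate the error. For a single error e at position i, S_ℓ = v_i·e·α_i^ℓ, so α_err = S_1/S_0.
  S_0^{−1} = 10^{−1} = 10 (mod 11), so α_err = 4·10 = 40 ≡ 7 = α_4. Error position i = 4.
  Consistency check: S_2/S_1 = 6·3 = 18 ≡ 7 = α_err ✓ (single-error assumption holds).
Step 4: error magnitude e = S_0/v_4 = S_0·∏_{j≠4}(α_4 − α_j) = 10·9 = 90 ≡ 2 (mod 11).
Step 5: correct position 4: c_4 = r_4 − e = 7 − 2 ≡ 5 (mod 11). Hence c = [2, 1, 9, 5, 6].
  Check: interpolating c through the α_i gives m(x) = 7 + 6·x (degree < 2) with m(α_i) = c_i for every i, so c is indeed a codeword.


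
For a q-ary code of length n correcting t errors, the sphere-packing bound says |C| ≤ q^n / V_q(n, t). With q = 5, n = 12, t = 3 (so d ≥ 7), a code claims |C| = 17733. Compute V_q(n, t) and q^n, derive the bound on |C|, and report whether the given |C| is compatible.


V_q(n, t) = 15185, q^n = 244140625, Hamming bound = 16077, |C| = 17733 > bound (violated).

Step 1: Compute V_q(n, t) = Σ_{j=0}^3 C(n, j) (q−1)^j.
  j = 0: C(12,0)·(4)^0 = 1·1 = 1.
  j = 1: C(12,1)·(4)^1 = 12·4 = 48.
  j = 2: C(12,2)·(4)^2 = 66·16 = 1056.
  j = 3: C(12,3)·(4)^3 = 220·64 = 14080.
  V_q(n, t) = 1 + 48 + 1056 + 14080 = 15185.
Step 2: q^n = 5^12 = 244140625.
Step 3: Hamming bound ⌊q^n / V_q(n,t)⌋ = ⌊244140625/15185⌋ = 16077.
Step 4: Compare |C| = 17733 to 16077: violated.
The claimed |C| lies above the Hamming bound, so no 5-ary code of length 12 with d ≥ 7 can have 17733 codewords.


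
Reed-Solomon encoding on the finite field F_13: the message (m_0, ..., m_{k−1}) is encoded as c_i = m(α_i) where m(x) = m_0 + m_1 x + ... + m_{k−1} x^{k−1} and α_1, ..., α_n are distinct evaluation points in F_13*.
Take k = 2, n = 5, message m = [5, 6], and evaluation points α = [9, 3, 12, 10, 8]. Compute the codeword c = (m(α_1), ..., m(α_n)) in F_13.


c = [7, 10, 12, 0, 1]

Message polynomial: m(x) = 5 + 6·x (mod 13).
For each evaluation point α_i, compute m(α_i) mod 13:
  α_1 = 9: Horner steps 6 → 7, so m(9) = 7.
  α_2 = 3: Horner steps 6 → 10, so m(3) = 10.
  α_3 = 12: Horner steps 6 → 12, so m(12) = 12.
  α_4 = 10: Horner steps 6 → 0, so m(10) = 0.
  α_5 = 8: Horner steps 6 → 1, so m(8) = 1.
Codeword c = [7, 10, 12, 0, 1] ∈ F_13^5.


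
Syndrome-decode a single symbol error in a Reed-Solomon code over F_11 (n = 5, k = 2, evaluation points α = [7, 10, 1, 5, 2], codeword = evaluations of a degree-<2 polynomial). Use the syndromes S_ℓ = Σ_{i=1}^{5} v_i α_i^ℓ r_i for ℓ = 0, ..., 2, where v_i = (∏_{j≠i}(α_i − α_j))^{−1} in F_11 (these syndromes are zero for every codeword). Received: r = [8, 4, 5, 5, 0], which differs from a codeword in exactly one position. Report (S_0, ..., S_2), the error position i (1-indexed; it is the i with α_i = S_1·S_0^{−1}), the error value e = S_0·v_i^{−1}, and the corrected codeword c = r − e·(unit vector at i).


S = (2, 10, 6), error at position 4, error magnitude e = 9, c = [8, 4, 5, 7, 0].

Step 1: column multipliers v_i = (∏_{j≠i}(α_i − α_j))^{−1} mod 11.
  i = 1 (α = 7): (7−10)(7−1)(7−5)(7−2) = (−3)·6·2·5 = −180 ≡ 7, so v_1 = 7^{−1} = 8 (mod 11).
  i = 2 (α = 10): (10−7)(10−1)(10−5)(10−2) = 3·9·5·8 = 1080 ≡ 2, so v_2 = 2^{−1} = 6 (mod 11).
  i = 3 (α = 1): (1−7)(1−10)(1−5)(1−2) = (−6)·(−9)·(−4)·(−1) = 216 ≡ 7, so v_3 = 7^{−1} = 8 (mod 11).
  i = 4 (α = 5): (5−7)(5−10)(5−1)(5−2) = (−2)·(−5)·4·3 = 120 ≡ 10, so v_4 = 10^{−1} = 10 (mod 11).
  i = 5 (α = 2): (2−7)(2−10)(2−1)(2−5) = (−5)·(−8)·1·(−3) = −120 ≡ 1, so v_5 = 1^{−1} = 1 (mod 11).
  v = [8, 6, 8, 10, 1].
Step 2: syndromes of r = [8, 4, 5, 5, 0] (all sums mod 11).
  S_0 = Σ v_i r_i = 8·8 + 6·4 + 8·5 + 10·5 + 1·0 = 178 ≡ 2.
  S_1 = Σ v_i α_i r_i = 8·7·8 + 6·10·4 + 8·1·5 + 10·5·5 + 1·2·0 = 978 ≡ 10.
  α_i^2 mod 11 = [5, 1, 1, 3, 4].
  S_2 = Σ v_i α_i^2 r_i = 8·5·8 + 6·1·4 + 8·1·5 + 10·3·5 + 1·4·0 = 534 ≡ 6.
  S = (2, 10, 6) ≠ 0, so r is not a codeword (an error is present).
Step 3: locate the error. For a single error e at position i, S_ℓ = v_i·e·α_i^ℓ, so α_err = S_1/S_0.
  S_0^{−1} = 2^{−1} = 6 (mod 11), so α_err = 10·6 = 60 ≡ 5 = α_4. Error position i = 4.
  Consistency check: S_2/S_1 = 6·10 = 60 ≡ 5 = α_err ✓ (single-error assumption holds).
Step 4: error magnitude e = S_0/v_4 = S_0·∏_{j≠4}(α_4 − α_j) = 2·10 = 20 ≡ 9 (mod 11).
Step 5: correct position 4: c_4 = r_4 − e = 5 − 9 ≡ 7 (mod 11). Hence c = [8, 4, 5, 7, 0].
  Check: interpolating c through the α_i gives m(x) = 10 + 6·x (degree < 2) with m(α_i) = c_i for every i, so c is indeed a codeword.


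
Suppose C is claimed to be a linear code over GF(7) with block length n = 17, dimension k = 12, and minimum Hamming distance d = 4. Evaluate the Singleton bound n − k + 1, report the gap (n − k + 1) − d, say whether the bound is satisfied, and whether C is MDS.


Singleton RHS = n − k + 1 = 6, slack = 2, bound satisfied, not MDS.

Singleton bound: d ≤ n − k + 1.
Here n = 17, k = 12, so n − k + 1 = 6.
Given d = 4, check d ≤ 6: YES.
Slack = (n − k + 1) − d = 2.
The code is NOT MDS (slack = 2 > 0).
Description: the claimed parameters are [17, 12, 4]_7; such a code would be non-MDS.


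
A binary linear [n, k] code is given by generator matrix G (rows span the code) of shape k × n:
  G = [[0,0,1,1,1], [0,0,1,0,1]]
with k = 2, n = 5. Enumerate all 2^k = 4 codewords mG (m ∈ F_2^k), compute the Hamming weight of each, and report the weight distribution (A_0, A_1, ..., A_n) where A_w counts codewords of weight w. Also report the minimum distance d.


Weight distribution: A_0 = 1, A_1 = 1, A_2 = 1, A_3 = 1. Minimum distance d = 1.

Enumerate all 2^2 = 4 messages m ∈ F_2^2.
For each, compute codeword c = mG in F_2^5, then tally its weight.
  m = 00 → c = 00000, weight = 0.
  m = 10 → c = 00111, weight = 3.
  m = 01 → c = 00101, weight = 2.
  m = 11 → c = 00010, weight = 1.
Tally weights:
  weight 0: 1 codewords.
  weight 1: 1 codewords.
  weight 2: 1 codewords.
  weight 3: 1 codewords.
Minimum distance d = smallest w > 0 with A_w > 0 = 1.
Sanity: Σ A_w = 4 = 2^2 = 4 ✓.


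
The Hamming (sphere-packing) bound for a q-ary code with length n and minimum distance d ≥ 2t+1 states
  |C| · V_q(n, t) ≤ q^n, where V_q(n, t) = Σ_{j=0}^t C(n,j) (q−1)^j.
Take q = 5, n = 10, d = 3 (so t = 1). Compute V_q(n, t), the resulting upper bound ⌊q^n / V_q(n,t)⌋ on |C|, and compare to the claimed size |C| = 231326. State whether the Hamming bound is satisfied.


V_q(n, t) = 41, q^n = 9765625, Hamming bound = 238185, |C| = 231326 ≤ bound (satisfied).

Step 1: Compute V_q(n, t) = Σ_{j=0}^1 C(n, j) (q−1)^j.
  j = 0: C(10,0)·(4)^0 = 1·1 = 1.
  j = 1: C(10,1)·(4)^1 = 10·4 = 40.
  V_q(n, t) = 1 + 40 = 41.
Step 2: q^n = 5^10 = 9765625.
Step 3: Hamming bound ⌊q^n / V_q(n,t)⌋ = ⌊9765625/41⌋ = 238185.
Step 4: Compare |C| = 231326 to 238185: satisfied.
The claimed |C| lies below the Hamming bound.


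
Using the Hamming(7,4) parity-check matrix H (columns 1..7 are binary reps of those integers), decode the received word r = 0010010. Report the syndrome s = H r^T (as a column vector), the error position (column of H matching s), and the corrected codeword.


s = (1, 0, 1)^T, error position = 5, corrected codeword c = 0010110

Compute s = H r^T mod 2 one row at a time:
  s_1 = 0 + 0 + 1 + 0 = 1 ≡ 1 (mod 2).
  s_2 = 0 + 1 + 1 + 0 = 2 ≡ 0 (mod 2).
  s_3 = 0 + 1 + 0 + 0 = 1 ≡ 1 (mod 2).
s = (1, 0, 1)^T — this equals column 5 of H (binary 101), so error is at position 5.
Correct: flip bit 5 of r = 0010010 to get c = 0010110.


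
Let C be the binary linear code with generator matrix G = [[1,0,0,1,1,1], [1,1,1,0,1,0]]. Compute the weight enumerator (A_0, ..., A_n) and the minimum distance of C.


Weight distribution: A_0 = 1, A_4 = 3. Minimum distance d = 4.

Enumerate all 2^2 = 4 messages m ∈ F_2^2.
For each, compute codeword c = mG in F_2^6, then tally its weight.
  m = 00 → c = 000000, weight = 0.
  m = 10 → c = 100111, weight = 4.
  m = 01 → c = 111010, weight = 4.
  m = 11 → c = 011101, weight = 4.
Tally weights:
  weight 0: 1 codewords.
  weight 4: 3 codewords.
Minimum distance d = smallest w > 0 with A_w > 0 = 4.
Sanity: Σ A_w = 4 = 2^2 = 4 ✓.


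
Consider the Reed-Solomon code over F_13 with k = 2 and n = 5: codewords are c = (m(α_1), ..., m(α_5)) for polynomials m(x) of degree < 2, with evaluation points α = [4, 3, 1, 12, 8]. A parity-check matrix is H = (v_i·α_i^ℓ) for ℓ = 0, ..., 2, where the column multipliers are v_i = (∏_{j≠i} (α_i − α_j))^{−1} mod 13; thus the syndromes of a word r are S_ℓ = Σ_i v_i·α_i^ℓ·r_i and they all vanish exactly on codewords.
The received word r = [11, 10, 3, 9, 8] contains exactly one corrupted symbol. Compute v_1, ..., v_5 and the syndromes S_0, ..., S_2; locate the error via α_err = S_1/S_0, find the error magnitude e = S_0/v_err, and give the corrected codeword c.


S = (6, 11, 5), error at position 1, error magnitude e = 4, c = [7, 10, 3, 9, 8].

Step 1: column multipliers v_i = (∏_{j≠i}(α_i − α_j))^{−1} mod 13.
  i = 1 (α = 4): (4−3)(4−1)(4−12)(4−8) = 1·3·(−8)·(−4) = 96 ≡ 5, so v_1 = 5^{−1} = 8 (mod 13).
  i = 2 (α = 3): (3−4)(3−1)(3−12)(3−8) = (−1)·2·(−9)·(−5) = −90 ≡ 1, so v_2 = 1^{−1} = 1 (mod 13).
  i = 3 (α = 1): (1−4)(1−3)(1−12)(1−8) = (−3)·(−2)·(−11)·(−7) = 462 ≡ 7, so v_3 = 7^{−1} = 2 (mod 13).
  i = 4 (α = 12): (12−4)(12−3)(12−1)(12−8) = 8·9·11·4 = 3168 ≡ 9, so v_4 = 9^{−1} = 3 (mod 13).
  i = 5 (α = 8): (8−4)(8−3)(8−1)(8−12) = 4·5·7·(−4) = −560 ≡ 12, so v_5 = 12^{−1} = 12 (mod 13).
  v = [8, 1, 2, 3, 12].
Step 2: syndromes of r = [11, 10, 3, 9, 8] (all sums mod 13).
  S_0 = Σ v_i r_i = 8·11 + 1·10 + 2·3 + 3·9 + 12·8 = 227 ≡ 6.
  S_1 = Σ v_i α_i r_i = 8·4·11 + 1·3·10 + 2·1·3 + 3·12·9 + 12·8·8 = 1480 ≡ 11.
  α_i^2 mod 13 = [3, 9, 1, 1, 12].
  S_2 = Σ v_i α_i^2 r_i = 8·3·11 + 1·9·10 + 2·1·3 + 3·1·9 + 12·12·8 = 1539 ≡ 5.
  S = (6, 11, 5) ≠ 0, so r is not a codeword (an error is present).
Step 3: locate the error. For a single error e at position i, S_ℓ = v_i·e·α_i^ℓ, so α_err = S_1/S_0.
  S_0^{−1} = 6^{−1} = 11 (mod 13), so α_err = 11·11 = 121 ≡ 4 = α_1. Error position i = 1.
  Consistency check: S_2/S_1 = 5·6 = 30 ≡ 4 = α_err ✓ (single-error assumption holds).
Step 4: error magnitude e = S_0/v_1 = S_0·∏_{j≠1}(α_1 − α_j) = 6·5 = 30 ≡ 4 (mod 13).
Step 5: correct position 1: c_1 = r_1 − e = 11 − 4 ≡ 7 (mod 13). Hence c = [7, 10, 3, 9, 8].
  Check: interpolating c through the α_i gives m(x) = 6 + 10·x (degree < 2) with m(α_i) = c_i for every i, so c is indeed a codeword.


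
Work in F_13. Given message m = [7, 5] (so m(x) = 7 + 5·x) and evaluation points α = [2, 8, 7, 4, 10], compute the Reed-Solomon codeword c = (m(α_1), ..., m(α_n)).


c = [4, 8, 3, 1, 5]

Message polynomial: m(x) = 7 + 5·x (mod 13).
For each evaluation point α_i, compute m(α_i) mod 13:
  α_1 = 2: Horner steps 5 → 4, so m(2) = 4.
  α_2 = 8: Horner steps 5 → 8, so m(8) = 8.
  α_3 = 7: Horner steps 5 → 3, so m(7) = 3.
  α_4 = 4: Horner steps 5 → 1, so m(4) = 1.
  α_5 = 10: Horner steps 5 → 5, so m(10) = 5.
Codeword c = [4, 8, 3, 1, 5] ∈ F_13^5.


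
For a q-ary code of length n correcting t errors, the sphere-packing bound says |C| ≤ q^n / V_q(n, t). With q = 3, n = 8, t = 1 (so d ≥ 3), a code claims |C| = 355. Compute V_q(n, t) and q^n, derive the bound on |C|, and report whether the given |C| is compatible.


V_q(n, t) = 17, q^n = 6561, Hamming bound = 385, |C| = 355 ≤ bound (satisfied).

Step 1: Compute V_q(n, t) = Σ_{j=0}^1 C(n, j) (q−1)^j.
  j = 0: C(8,0)·(2)^0 = 1·1 = 1.
  j = 1: C(8,1)·(2)^1 = 8·2 = 16.
  V_q(n, t) = 1 + 16 = 17.
Step 2: q^n = 3^8 = 6561.
Step 3: Hamming bound ⌊q^n / V_q(n,t)⌋ = ⌊6561/17⌋ = 385.
Step 4: Compare |C| = 355 to 385: satisfied.
The claimed |C| lies below the Hamming bound.


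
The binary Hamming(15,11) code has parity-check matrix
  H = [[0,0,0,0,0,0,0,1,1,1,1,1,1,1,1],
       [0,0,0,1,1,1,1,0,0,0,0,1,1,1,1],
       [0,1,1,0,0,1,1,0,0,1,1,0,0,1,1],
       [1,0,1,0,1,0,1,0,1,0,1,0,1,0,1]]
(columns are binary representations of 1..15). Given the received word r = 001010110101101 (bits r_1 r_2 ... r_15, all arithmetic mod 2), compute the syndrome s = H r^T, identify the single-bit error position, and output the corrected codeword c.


s = (1, 1, 0, 1)^T, error position = 13, corrected codeword c = 001010110101001

Compute s = H r^T mod 2 one row at a time:
  s_1 = 1 + 0 + 1 + 0 + 1 + 1 + 0 + 1 = 5 ≡ 1 (mod 2).
  s_2 = 0 + 1 + 0 + 1 + 1 + 1 + 0 + 1 = 5 ≡ 1 (mod 2).
  s_3 = 0 + 1 + 0 + 1 + 1 + 0 + 0 + 1 = 4 ≡ 0 (mod 2).
  s_4 = 0 + 1 + 1 + 1 + 0 + 0 + 1 + 1 = 5 ≡ 1 (mod 2).
s = (1, 1, 0, 1)^T — this equals column 13 of H (binary 1101), so error is at position 13.
Correct: flip bit 13 of r = 001010110101101 to get c = 001010110101001.


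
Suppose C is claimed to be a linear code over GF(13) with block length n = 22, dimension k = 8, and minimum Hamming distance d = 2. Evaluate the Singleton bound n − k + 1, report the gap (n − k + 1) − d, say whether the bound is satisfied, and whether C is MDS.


Singleton RHS = n − k + 1 = 15, slack = 13, bound satisfied, not MDS.

Singleton bound: d ≤ n − k + 1.
Here n = 22, k = 8, so n − k + 1 = 15.
Given d = 2, check d ≤ 15: YES.
Slack = (n − k + 1) − d = 13.
The code is NOT MDS (slack = 13 > 0).
Description: the claimed parameters are [22, 8, 2]_13; such a code would be non-MDS.


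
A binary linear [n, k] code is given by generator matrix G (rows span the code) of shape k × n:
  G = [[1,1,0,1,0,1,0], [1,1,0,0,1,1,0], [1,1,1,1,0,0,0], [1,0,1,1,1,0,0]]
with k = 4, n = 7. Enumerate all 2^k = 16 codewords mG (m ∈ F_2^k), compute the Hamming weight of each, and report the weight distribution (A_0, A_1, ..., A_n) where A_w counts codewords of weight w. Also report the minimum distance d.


Weight distribution: A_0 = 1, A_2 = 6, A_4 = 9. Minimum distance d = 2.

Enumerate all 2^4 = 16 messages m ∈ F_2^4.
For each, compute codeword c = mG in F_2^7, then tally its weight.
  m = 0000 → c = 0000000, weight = 0.
  m = 1000 → c = 1101010, weight = 4.
  m = 0100 → c = 1100110, weight = 4.
  m = 1100 → c = 0001100, weight = 2.
  m = 0010 → c = 1111000, weight = 4.
  m = 1010 → c = 0010010, weight = 2.
  m = 0110 → c = 0011110, weight = 4.
  m = 1110 → c = 1110100, weight = 4.
  m = 0001 → c = 1011100, weight = 4.
  m = 1001 → c = 0110110, weight = 4.
  m = 0101 → c = 0111010, weight = 4.
  m = 1101 → c = 1010000, weight = 2.
  m = 0011 → c = 0100100, weight = 2.
  m = 1011 → c = 1001110, weight = 4.
  m = 0111 → c = 1000010, weight = 2.
  m = 1111 → c = 0101000, weight = 2.
Tally weights:
  weight 0: 1 codewords.
  weight 2: 6 codewords.
  weight 4: 9 codewords.
Minimum distance d = smallest w > 0 with A_w > 0 = 2.
Sanity: Σ A_w = 16 = 2^4 = 16 ✓.


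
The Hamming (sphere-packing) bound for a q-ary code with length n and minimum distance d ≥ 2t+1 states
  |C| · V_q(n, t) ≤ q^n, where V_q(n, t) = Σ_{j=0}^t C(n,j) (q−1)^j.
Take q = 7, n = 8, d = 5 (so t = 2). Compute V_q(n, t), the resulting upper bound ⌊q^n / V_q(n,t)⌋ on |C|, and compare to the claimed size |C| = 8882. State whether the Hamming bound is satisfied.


V_q(n, t) = 1057, q^n = 5764801, Hamming bound = 5453, |C| = 8882 > bound (violated).

Step 1: Compute V_q(n, t) = Σ_{j=0}^2 C(n, j) (q−1)^j.
  j = 0: C(8,0)·(6)^0 = 1·1 = 1.
  j = 1: C(8,1)·(6)^1 = 8·6 = 48.
  j = 2: C(8,2)·(6)^2 = 28·36 = 1008.
  V_q(n, t) = 1 + 48 + 1008 = 1057.
Step 2: q^n = 7^8 = 5764801.
Step 3: Hamming bound ⌊q^n / V_q(n,t)⌋ = ⌊5764801/1057⌋ = 5453.
Step 4: Compare |C| = 8882 to 5453: violated.
The claimed |C| lies above the Hamming bound, so no 7-ary code of length 8 with d ≥ 5 can have 8882 codewords.


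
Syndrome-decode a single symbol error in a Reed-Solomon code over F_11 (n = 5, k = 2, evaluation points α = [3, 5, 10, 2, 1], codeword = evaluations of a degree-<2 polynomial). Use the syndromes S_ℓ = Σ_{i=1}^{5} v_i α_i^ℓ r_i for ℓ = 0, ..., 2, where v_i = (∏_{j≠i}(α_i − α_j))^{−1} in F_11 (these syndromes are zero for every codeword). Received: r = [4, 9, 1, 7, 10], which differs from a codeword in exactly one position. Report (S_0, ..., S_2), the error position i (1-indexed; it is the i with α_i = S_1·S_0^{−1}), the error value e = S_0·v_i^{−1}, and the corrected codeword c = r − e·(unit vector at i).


S = (7, 4, 7), error at position 3, error magnitude e = 7, c = [4, 9, 5, 7, 10].

Step 1: column multipliers v_i = (∏_{j≠i}(α_i − α_j))^{−1} mod 11.
  i = 1 (α = 3): (3−5)(3−10)(3−2)(3−1) = (−2)·(−7)·1·2 = 28 ≡ 6, so v_1 = 6^{−1} = 2 (mod 11).
  i = 2 (α = 5): (5−3)(5−10)(5−2)(5−1) = 2·(−5)·3·4 = −120 ≡ 1, so v_2 = 1^{−1} = 1 (mod 11).
  i = 3 (α = 10): (10−3)(10−5)(10−2)(10−1) = 7·5·8·9 = 2520 ≡ 1, so v_3 = 1^{−1} = 1 (mod 11).
  i = 4 (α = 2): (2−3)(2−5)(2−10)(2−1) = (−1)·(−3)·(−8)·1 = −24 ≡ 9, so v_4 = 9^{−1} = 5 (mod 11).
  i = 5 (α = 1): (1−3)(1−5)(1−10)(1−2) = (−2)·(−4)·(−9)·(−1) = 72 ≡ 6, so v_5 = 6^{−1} = 2 (mod 11).
  v = [2, 1, 1, 5, 2].
Step 2: syndromes of r = [4, 9, 1, 7, 10] (all sums mod 11).
  S_0 = Σ v_i r_i = 2·4 + 1·9 + 1·1 + 5·7 + 2·10 = 73 ≡ 7.
  S_1 = Σ v_i α_i r_i = 2·3·4 + 1·5·9 + 1·10·1 + 5·2·7 + 2·1·10 = 169 ≡ 4.
  α_i^2 mod 11 = [9, 3, 1, 4, 1].
  S_2 = Σ v_i α_i^2 r_i = 2·9·4 + 1·3·9 + 1·1·1 + 5·4·7 + 2·1·10 = 260 ≡ 7.
  S = (7, 4, 7) ≠ 0, so r is not a codeword (an error is present).
Step 3: locate the error. For a single error e at position i, S_ℓ = v_i·e·α_i^ℓ, so α_err = S_1/S_0.
  S_0^{−1} = 7^{−1} = 8 (mod 11), so α_err = 4·8 = 32 ≡ 10 = α_3. Error position i = 3.
  Consistency check: S_2/S_1 = 7·3 = 21 ≡ 10 = α_err ✓ (single-error assumption holds).
Step 4: error magnitude e = S_0/v_3 = S_0·∏_{j≠3}(α_3 − α_j) = 7·1 = 7 ≡ 7 (mod 11).
Step 5: correct position 3: c_3 = r_3 − e = 1 − 7 ≡ 5 (mod 11). Hence c = [4, 9, 5, 7, 10].
  Check: interpolating c through the α_i gives m(x) = 2 + 8·x (degree < 2) with m(α_i) = c_i for every i, so c is indeed a codeword.


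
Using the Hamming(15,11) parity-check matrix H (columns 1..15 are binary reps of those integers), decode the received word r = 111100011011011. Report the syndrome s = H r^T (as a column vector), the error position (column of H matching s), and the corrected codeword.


s = (0, 0, 1, 1)^T, error position = 3, corrected codeword c = 110100011011011

Compute s = H r^T mod 2 one row at a time:
  s_1 = 1 + 1 + 0 + 1 + 1 + 0 + 1 + 1 = 6 ≡ 0 (mod 2).
  s_2 = 1 + 0 + 0 + 0 + 1 + 0 + 1 + 1 = 4 ≡ 0 (mod 2).
  s_3 = 1 + 1 + 0 + 0 + 0 + 1 + 1 + 1 = 5 ≡ 1 (mod 2).
  s_4 = 1 + 1 + 0 + 0 + 1 + 1 + 0 + 1 = 5 ≡ 1 (mod 2).
s = (0, 0, 1, 1)^T — this equals column 3 of H (binary 0011), so error is at position 3.
Correct: flip bit 3 of r = 111100011011011 to get c = 110100011011011.


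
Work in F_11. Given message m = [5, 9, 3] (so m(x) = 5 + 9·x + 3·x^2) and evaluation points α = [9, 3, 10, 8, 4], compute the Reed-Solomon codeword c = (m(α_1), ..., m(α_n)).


c = [10, 4, 10, 5, 1]

Message polynomial: m(x) = 5 + 9·x + 3·x^2 (mod 11).
For each evaluation point α_i, compute m(α_i) mod 11:
  α_1 = 9: Horner steps 3 → 3 → 10, so m(9) = 10.
  α_2 = 3: Horner steps 3 → 7 → 4, so m(3) = 4.
  α_3 = 10: Horner steps 3 → 6 → 10, so m(10) = 10.
  α_4 = 8: Horner steps 3 → 0 → 5, so m(8) = 5.
  α_5 = 4: Horner steps 3 → 10 → 1, so m(4) = 1.
Codeword c = [10, 4, 10, 5, 1] ∈ F_11^5.


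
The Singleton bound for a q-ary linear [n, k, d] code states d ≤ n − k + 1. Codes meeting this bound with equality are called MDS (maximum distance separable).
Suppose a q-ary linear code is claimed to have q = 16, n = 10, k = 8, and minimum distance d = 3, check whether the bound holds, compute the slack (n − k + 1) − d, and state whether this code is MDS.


Singleton RHS = n − k + 1 = 3, slack = 0, bound satisfied, MDS.

Singleton bound: d ≤ n − k + 1.
Here n = 10, k = 8, so n − k + 1 = 3.
Given d = 3, check d ≤ 3: YES.
Slack = (n − k + 1) − d = 0.
The code is MDS (slack = 0).
Description: the claimed parameters are [10, 8, 3]_16; such a code would be MDS (meets Singleton bound).


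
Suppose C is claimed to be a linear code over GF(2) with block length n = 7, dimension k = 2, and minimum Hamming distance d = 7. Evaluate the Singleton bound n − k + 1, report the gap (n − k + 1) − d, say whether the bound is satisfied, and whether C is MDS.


Singleton RHS = n − k + 1 = 6, slack = -1, bound violated (no such code; not MDS).

Singleton bound: d ≤ n − k + 1.
Here n = 7, k = 2, so n − k + 1 = 6.
Given d = 7, check d ≤ 6: NO.
Slack = (n − k + 1) − d = -1.
The slack is negative: d = 7 exceeds n − k + 1 = 6 by 1, so the Singleton bound is violated and no linear [7, 2, 7]_2 code can exist. In particular it is not MDS (MDS requires d = n − k + 1 exactly).
Description: the claimed parameters are [7, 2, 7]_2; such a code would be impossible (violates the Singleton bound).


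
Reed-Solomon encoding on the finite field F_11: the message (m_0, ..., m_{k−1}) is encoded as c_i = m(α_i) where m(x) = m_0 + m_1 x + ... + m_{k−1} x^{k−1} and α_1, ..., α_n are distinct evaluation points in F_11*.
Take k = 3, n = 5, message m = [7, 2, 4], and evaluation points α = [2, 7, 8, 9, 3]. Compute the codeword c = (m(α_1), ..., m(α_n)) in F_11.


c = [5, 8, 4, 8, 5]

Message polynomial: m(x) = 7 + 2·x + 4·x^2 (mod 11).
For each evaluation point α_i, compute m(α_i) mod 11:
  α_1 = 2: Horner steps 4 → 10 → 5, so m(2) = 5.
  α_2 = 7: Horner steps 4 → 8 → 8, so m(7) = 8.
  α_3 = 8: Horner steps 4 → 1 → 4, so m(8) = 4.
  α_4 = 9: Horner steps 4 → 5 → 8, so m(9) = 8.
  α_5 = 3: Horner steps 4 → 3 → 5, so m(3) = 5.
Codeword c = [5, 8, 4, 8, 5] ∈ F_11^5.


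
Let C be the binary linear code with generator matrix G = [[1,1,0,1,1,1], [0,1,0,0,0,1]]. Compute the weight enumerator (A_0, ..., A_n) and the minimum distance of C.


Weight distribution: A_0 = 1, A_2 = 1, A_3 = 1, A_5 = 1. Minimum distance d = 2.

Enumerate all 2^2 = 4 messages m ∈ F_2^2.
For each, compute codeword c = mG in F_2^6, then tally its weight.
  m = 00 → c = 000000, weight = 0.
  m = 10 → c = 110111, weight = 5.
  m = 01 → c = 010001, weight = 2.
  m = 11 → c = 100110, weight = 3.
Tally weights:
  weight 0: 1 codewords.
  weight 2: 1 codewords.
  weight 3: 1 codewords.
  weight 5: 1 codewords.
Minimum distance d = smallest w > 0 with A_w > 0 = 2.
Sanity: Σ A_w = 4 = 2^2 = 4 ✓.


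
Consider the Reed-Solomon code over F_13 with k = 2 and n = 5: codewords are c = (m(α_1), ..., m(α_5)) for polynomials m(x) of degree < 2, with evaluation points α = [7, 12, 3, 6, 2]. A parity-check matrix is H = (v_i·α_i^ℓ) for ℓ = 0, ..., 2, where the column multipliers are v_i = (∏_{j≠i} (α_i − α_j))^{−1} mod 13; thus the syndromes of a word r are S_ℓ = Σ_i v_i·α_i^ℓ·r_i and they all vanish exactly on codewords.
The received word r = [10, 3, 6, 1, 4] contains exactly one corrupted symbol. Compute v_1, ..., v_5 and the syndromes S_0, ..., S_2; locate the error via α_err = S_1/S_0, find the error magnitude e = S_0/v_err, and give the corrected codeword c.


S = (5, 2, 6), error at position 3, error magnitude e = 6, c = [10, 3, 0, 1, 4].

Step 1: column multipliers v_i = (∏_{j≠i}(α_i − α_j))^{−1} mod 13.
  i = 1 (α = 7): (7−12)(7−3)(7−6)(7−2) = (−5)·4·1·5 = −100 ≡ 4, so v_1 = 4^{−1} = 10 (mod 13).
  i = 2 (α = 12): (12−7)(12−3)(12−6)(12−2) = 5·9·6·10 = 2700 ≡ 9, so v_2 = 9^{−1} = 3 (mod 13).
  i = 3 (α = 3): (3−7)(3−12)(3−6)(3−2) = (−4)·(−9)·(−3)·1 = −108 ≡ 9, so v_3 = 9^{−1} = 3 (mod 13).
  i = 4 (α = 6): (6−7)(6−12)(6−3)(6−2) = (−1)·(−6)·3·4 = 72 ≡ 7, so v_4 = 7^{−1} = 2 (mod 13).
  i = 5 (α = 2): (2−7)(2−12)(2−3)(2−6) = (−5)·(−10)·(−1)·(−4) = 200 ≡ 5, so v_5 = 5^{−1} = 8 (mod 13).
  v = [10, 3, 3, 2, 8].
Step 2: syndromes of r = [10, 3, 6, 1, 4] (all sums mod 13).
  S_0 = Σ v_i r_i = 10·10 + 3·3 + 3·6 + 2·1 + 8·4 = 161 ≡ 5.
  S_1 = Σ v_i α_i r_i = 10·7·10 + 3·12·3 + 3·3·6 + 2·6·1 + 8·2·4 = 938 ≡ 2.
  α_i^2 mod 13 = [10, 1, 9, 10, 4].
  S_2 = Σ v_i α_i^2 r_i = 10·10·10 + 3·1·3 + 3·9·6 + 2·10·1 + 8·4·4 = 1319 ≡ 6.
  S = (5, 2, 6) ≠ 0, so r is not a codeword (an error is present).
Step 3: locate the error. For a single error e at position i, S_ℓ = v_i·e·α_i^ℓ, so α_err = S_1/S_0.
  S_0^{−1} = 5^{−1} = 8 (mod 13), so α_err = 2·8 = 16 ≡ 3 = α_3. Error position i = 3.
  Consistency check: S_2/S_1 = 6·7 = 42 ≡ 3 = α_err ✓ (single-error assumption holds).
Step 4: error magnitude e = S_0/v_3 = S_0·∏_{j≠3}(α_3 − α_j) = 5·9 = 45 ≡ 6 (mod 13).
Step 5: correct position 3: c_3 = r_3 − e = 6 − 6 ≡ 0 (mod 13). Hence c = [10, 3, 0, 1, 4].
  Check: interpolating c through the α_i gives m(x) = 12 + 9·x (degree < 2) with m(α_i) = c_i for every i, so c is indeed a codeword.


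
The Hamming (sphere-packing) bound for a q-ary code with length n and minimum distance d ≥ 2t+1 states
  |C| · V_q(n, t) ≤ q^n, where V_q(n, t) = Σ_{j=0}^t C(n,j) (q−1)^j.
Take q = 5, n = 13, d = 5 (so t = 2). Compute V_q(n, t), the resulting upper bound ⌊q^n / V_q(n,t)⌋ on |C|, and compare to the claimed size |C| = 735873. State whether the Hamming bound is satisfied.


V_q(n, t) = 1301, q^n = 1220703125, Hamming bound = 938280, |C| = 735873 ≤ bound (satisfied).

Step 1: Compute V_q(n, t) = Σ_{j=0}^2 C(n, j) (q−1)^j.
  j = 0: C(13,0)·(4)^0 = 1·1 = 1.
  j = 1: C(13,1)·(4)^1 = 13·4 = 52.
  j = 2: C(13,2)·(4)^2 = 78·16 = 1248.
  V_q(n, t) = 1 + 52 + 1248 = 1301.
Step 2: q^n = 5^13 = 1220703125.
Step 3: Hamming bound ⌊q^n / V_q(n,t)⌋ = ⌊1220703125/1301⌋ = 938280.
Step 4: Compare |C| = 735873 to 938280: satisfied.
The claimed |C| lies below the Hamming bound.


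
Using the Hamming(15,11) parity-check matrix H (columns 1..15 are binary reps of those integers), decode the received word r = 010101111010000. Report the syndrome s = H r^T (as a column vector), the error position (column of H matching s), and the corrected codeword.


s = (1, 1, 0, 1)^T, error position = 13, corrected codeword c = 010101111010100

Compute s = H r^T mod 2 one row at a time:
  s_1 = 1 + 1 + 0 + 1 + 0 + 0 + 0 + 0 = 3 ≡ 1 (mod 2).
  s_2 = 1 + 0 + 1 + 1 + 0 + 0 + 0 + 0 = 3 ≡ 1 (mod 2).
  s_3 = 1 + 0 + 1 + 1 + 0 + 1 + 0 + 0 = 4 ≡ 0 (mod 2).
  s_4 = 0 + 0 + 0 + 1 + 1 + 1 + 0 + 0 = 3 ≡ 1 (mod 2).
s = (1, 1, 0, 1)^T — this equals column 13 of H (binary 1101), so error is at position 13.
Correct: flip bit 13 of r = 010101111010000 to get c = 010101111010100.


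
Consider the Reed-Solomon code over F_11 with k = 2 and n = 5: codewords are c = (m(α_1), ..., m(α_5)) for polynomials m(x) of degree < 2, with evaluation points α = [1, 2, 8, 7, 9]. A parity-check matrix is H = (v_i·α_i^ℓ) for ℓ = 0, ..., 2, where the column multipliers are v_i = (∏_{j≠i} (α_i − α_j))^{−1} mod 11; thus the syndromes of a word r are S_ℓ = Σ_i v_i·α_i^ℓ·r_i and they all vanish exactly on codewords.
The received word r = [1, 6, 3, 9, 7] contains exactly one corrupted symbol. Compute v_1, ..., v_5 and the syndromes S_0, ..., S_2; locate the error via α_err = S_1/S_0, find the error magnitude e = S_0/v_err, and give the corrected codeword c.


S = (5, 1, 9), error at position 5, error magnitude e = 10, c = [1, 6, 3, 9, 8].

Step 1: column multipliers v_i = (∏_{j≠i}(α_i − α_j))^{−1} mod 11.
  i = 1 (α = 1): (1−2)(1−8)(1−7)(1−9) = (−1)·(−7)·(−6)·(−8) = 336 ≡ 6, so v_1 = 6^{−1} = 2 (mod 11).
  i = 2 (α = 2): (2−1)(2−8)(2−7)(2−9) = 1·(−6)·(−5)·(−7) = −210 ≡ 10, so v_2 = 10^{−1} = 10 (mod 11).
  i = 3 (α = 8): (8−1)(8−2)(8−7)(8−9) = 7·6·1·(−1) = −42 ≡ 2, so v_3 = 2^{−1} = 6 (mod 11).
  i = 4 (α = 7): (7−1)(7−2)(7−8)(7−9) = 6·5·(−1)·(−2) = 60 ≡ 5, so v_4 = 5^{−1} = 9 (mod 11).
  i = 5 (α = 9): (9−1)(9−2)(9−8)(9−7) = 8·7·1·2 = 112 ≡ 2, so v_5 = 2^{−1} = 6 (mod 11).
  v = [2, 10, 6, 9, 6].
Step 2: syndromes of r = [1, 6, 3, 9, 7] (all sums mod 11).
  S_0 = Σ v_i r_i = 2·1 + 10·6 + 6·3 + 9·9 + 6·7 = 203 ≡ 5.
  S_1 = Σ v_i α_i r_i = 2·1·1 + 10·2·6 + 6·8·3 + 9·7·9 + 6·9·7 = 1211 ≡ 1.
  α_i^2 mod 11 = [1, 4, 9, 5, 4].
  S_2 = Σ v_i α_i^2 r_i = 2·1·1 + 10·4·6 + 6·9·3 + 9·5·9 + 6·4·7 = 977 ≡ 9.
  S = (5, 1, 9) ≠ 0, so r is not a codeword (an error is present).
Step 3: locate the error. For a single error e at position i, S_ℓ = v_i·e·α_i^ℓ, so α_err = S_1/S_0.
  S_0^{−1} = 5^{−1} = 9 (mod 11), so α_err = 1·9 = 9 ≡ 9 = α_5. Error position i = 5.
  Consistency check: S_2/S_1 = 9·1 = 9 ≡ 9 = α_err ✓ (single-error assumption holds).
Step 4: error magnitude e = S_0/v_5 = S_0·∏_{j≠5}(α_5 − α_j) = 5·2 = 10 ≡ 10 (mod 11).
Step 5: correct position 5: c_5 = r_5 − e = 7 − 10 ≡ 8 (mod 11). Hence c = [1, 6, 3, 9, 8].
  Check: interpolating c through the α_i gives m(x) = 7 + 5·x (degree < 2) with m(α_i) = c_i for every i, so c is indeed a codeword.


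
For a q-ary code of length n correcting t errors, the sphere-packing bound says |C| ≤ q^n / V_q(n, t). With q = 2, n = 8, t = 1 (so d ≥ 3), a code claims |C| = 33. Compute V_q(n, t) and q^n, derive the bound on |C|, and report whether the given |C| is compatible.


V_q(n, t) = 9, q^n = 256, Hamming bound = 28, |C| = 33 > bound (violated).

Step 1: Compute V_q(n, t) = Σ_{j=0}^1 C(n, j) (q−1)^j.
  j = 0: C(8,0)·(1)^0 = 1·1 = 1.
  j = 1: C(8,1)·(1)^1 = 8·1 = 8.
  V_q(n, t) = 1 + 8 = 9.
Step 2: q^n = 2^8 = 256.
Step 3: Hamming bound ⌊q^n / V_q(n,t)⌋ = ⌊256/9⌋ = 28.
Step 4: Compare |C| = 33 to 28: violated.
The claimed |C| lies above the Hamming bound, so no 2-ary code of length 8 with d ≥ 3 can have 33 codewords.


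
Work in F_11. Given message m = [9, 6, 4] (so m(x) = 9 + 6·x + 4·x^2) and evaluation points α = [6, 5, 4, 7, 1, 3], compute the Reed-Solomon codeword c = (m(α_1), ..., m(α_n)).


c = [2, 7, 9, 5, 8, 8]

Message polynomial: m(x) = 9 + 6·x + 4·x^2 (mod 11).
For each evaluation point α_i, compute m(α_i) mod 11:
  α_1 = 6: Horner steps 4 → 8 → 2, so m(6) = 2.
  α_2 = 5: Horner steps 4 → 4 → 7, so m(5) = 7.
  α_3 = 4: Horner steps 4 → 0 → 9, so m(4) = 9.
  α_4 = 7: Horner steps 4 → 1 → 5, so m(7) = 5.
  α_5 = 1: Horner steps 4 → 10 → 8, so m(1) = 8.
  α_6 = 3: Horner steps 4 → 7 → 8, so m(3) = 8.
Codeword c = [2, 7, 9, 5, 8, 8] ∈ F_11^6.


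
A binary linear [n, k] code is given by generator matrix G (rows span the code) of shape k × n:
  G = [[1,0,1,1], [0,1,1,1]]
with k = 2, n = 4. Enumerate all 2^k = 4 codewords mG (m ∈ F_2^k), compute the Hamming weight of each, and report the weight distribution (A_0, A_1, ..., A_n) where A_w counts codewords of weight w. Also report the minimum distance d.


Weight distribution: A_0 = 1, A_2 = 1, A_3 = 2. Minimum distance d = 2.

Enumerate all 2^2 = 4 messages m ∈ F_2^2.
For each, compute codeword c = mG in F_2^4, then tally its weight.
  m = 00 → c = 0000, weight = 0.
  m = 10 → c = 1011, weight = 3.
  m = 01 → c = 0111, weight = 3.
  m = 11 → c = 1100, weight = 2.
Tally weights:
  weight 0: 1 codewords.
  weight 2: 1 codewords.
  weight 3: 2 codewords.
Minimum distance d = smallest w > 0 with A_w > 0 = 2.
Sanity: Σ A_w = 4 = 2^2 = 4 ✓.


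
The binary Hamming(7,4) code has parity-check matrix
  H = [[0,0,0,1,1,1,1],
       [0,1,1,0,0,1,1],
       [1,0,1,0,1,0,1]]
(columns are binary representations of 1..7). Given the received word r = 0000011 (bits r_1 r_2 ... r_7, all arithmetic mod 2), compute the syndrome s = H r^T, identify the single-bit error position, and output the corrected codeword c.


s = (0, 0, 1)^T, error position = 1, corrected codeword c = 1000011

Compute s = H r^T mod 2 one row at a time:
  s_1 = 0 + 0 + 1 + 1 = 2 ≡ 0 (mod 2).
  s_2 = 0 + 0 + 1 + 1 = 2 ≡ 0 (mod 2).
  s_3 = 0 + 0 + 0 + 1 = 1 ≡ 1 (mod 2).
s = (0, 0, 1)^T — this equals column 1 of H (binary 001), so error is at position 1.
Correct: flip bit 1 of r = 0000011 to get c = 1000011.


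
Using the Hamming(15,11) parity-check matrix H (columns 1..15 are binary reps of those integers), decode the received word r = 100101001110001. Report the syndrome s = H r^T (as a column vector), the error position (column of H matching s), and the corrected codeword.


s = (0, 1, 0, 0)^T, error position = 4, corrected codeword c = 100001001110001

Compute s = H r^T mod 2 one row at a time:
  s_1 = 0 + 1 + 1 + 1 + 0 + 0 + 0 + 1 = 4 ≡ 0 (mod 2).
  s_2 = 1 + 0 + 1 + 0 + 0 + 0 + 0 + 1 = 3 ≡ 1 (mod 2).
  s_3 = 0 + 0 + 1 + 0 + 1 + 1 + 0 + 1 = 4 ≡ 0 (mod 2).
  s_4 = 1 + 0 + 0 + 0 + 1 + 1 + 0 + 1 = 4 ≡ 0 (mod 2).
s = (0, 1, 0, 0)^T — this equals column 4 of H (binary 0100), so error is at position 4.
Correct: flip bit 4 of r = 100101001110001 to get c = 100001001110001.


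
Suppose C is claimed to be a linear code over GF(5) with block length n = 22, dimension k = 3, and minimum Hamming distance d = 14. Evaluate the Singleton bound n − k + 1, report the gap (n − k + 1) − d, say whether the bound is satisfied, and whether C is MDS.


Singleton RHS = n − k + 1 = 20, slack = 6, bound satisfied, not MDS.

Singleton bound: d ≤ n − k + 1.
Here n = 22, k = 3, so n − k + 1 = 20.
Given d = 14, check d ≤ 20: YES.
Slack = (n − k + 1) − d = 6.
The code is NOT MDS (slack = 6 > 0).
Description: the claimed parameters are [22, 3, 14]_5; such a code would be non-MDS.


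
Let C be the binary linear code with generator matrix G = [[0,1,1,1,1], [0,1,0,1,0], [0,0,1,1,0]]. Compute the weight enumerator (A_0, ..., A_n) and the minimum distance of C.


Weight distribution: A_0 = 1, A_2 = 6, A_4 = 1. Minimum distance d = 2.

Enumerate all 2^3 = 8 messages m ∈ F_2^3.
For each, compute codeword c = mG in F_2^5, then tally its weight.
  m = 000 → c = 00000, weight = 0.
  m = 100 → c = 01111, weight = 4.
  m = 010 → c = 01010, weight = 2.
  m = 110 → c = 00101, weight = 2.
  m = 001 → c = 00110, weight = 2.
  m = 101 → c = 01001, weight = 2.
  m = 011 → c = 01100, weight = 2.
  m = 111 → c = 00011, weight = 2.
Tally weights:
  weight 0: 1 codewords.
  weight 2: 6 codewords.
  weight 4: 1 codewords.
Minimum distance d = smallest w > 0 with A_w > 0 = 2.
Sanity: Σ A_w = 8 = 2^3 = 8 ✓.
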